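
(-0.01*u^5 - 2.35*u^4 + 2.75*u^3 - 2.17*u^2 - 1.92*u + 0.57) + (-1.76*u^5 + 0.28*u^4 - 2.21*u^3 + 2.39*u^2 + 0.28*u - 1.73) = -1.77*u^5 - 2.07*u^4 + 0.54*u^3 + 0.22*u^2 - 1.64*u - 1.16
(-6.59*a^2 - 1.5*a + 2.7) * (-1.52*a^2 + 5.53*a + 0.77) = 10.0168*a^4 - 34.1627*a^3 - 17.4733*a^2 + 13.776*a + 2.079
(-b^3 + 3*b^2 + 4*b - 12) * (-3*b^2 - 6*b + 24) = 3*b^5 - 3*b^4 - 54*b^3 + 84*b^2 + 168*b - 288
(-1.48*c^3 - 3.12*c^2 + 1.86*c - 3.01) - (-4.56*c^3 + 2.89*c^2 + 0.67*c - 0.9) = 3.08*c^3 - 6.01*c^2 + 1.19*c - 2.11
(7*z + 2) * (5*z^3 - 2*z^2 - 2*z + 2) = 35*z^4 - 4*z^3 - 18*z^2 + 10*z + 4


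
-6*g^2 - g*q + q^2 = (-3*g + q)*(2*g + q)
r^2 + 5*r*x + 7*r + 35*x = (r + 7)*(r + 5*x)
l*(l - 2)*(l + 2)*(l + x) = l^4 + l^3*x - 4*l^2 - 4*l*x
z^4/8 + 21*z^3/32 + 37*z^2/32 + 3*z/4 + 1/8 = (z/4 + 1/2)*(z/2 + 1/2)*(z + 1/4)*(z + 2)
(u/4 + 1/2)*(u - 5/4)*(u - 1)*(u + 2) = u^4/4 + 7*u^3/16 - 15*u^2/16 - u + 5/4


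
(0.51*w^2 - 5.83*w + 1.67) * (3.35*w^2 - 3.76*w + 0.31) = 1.7085*w^4 - 21.4481*w^3 + 27.6734*w^2 - 8.0865*w + 0.5177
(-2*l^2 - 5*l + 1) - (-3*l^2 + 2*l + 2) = l^2 - 7*l - 1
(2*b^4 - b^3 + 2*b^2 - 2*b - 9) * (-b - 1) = -2*b^5 - b^4 - b^3 + 11*b + 9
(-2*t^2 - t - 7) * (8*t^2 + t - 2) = -16*t^4 - 10*t^3 - 53*t^2 - 5*t + 14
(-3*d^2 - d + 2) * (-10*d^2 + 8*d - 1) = 30*d^4 - 14*d^3 - 25*d^2 + 17*d - 2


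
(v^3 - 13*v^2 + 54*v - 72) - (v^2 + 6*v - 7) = v^3 - 14*v^2 + 48*v - 65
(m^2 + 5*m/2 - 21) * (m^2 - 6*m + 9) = m^4 - 7*m^3/2 - 27*m^2 + 297*m/2 - 189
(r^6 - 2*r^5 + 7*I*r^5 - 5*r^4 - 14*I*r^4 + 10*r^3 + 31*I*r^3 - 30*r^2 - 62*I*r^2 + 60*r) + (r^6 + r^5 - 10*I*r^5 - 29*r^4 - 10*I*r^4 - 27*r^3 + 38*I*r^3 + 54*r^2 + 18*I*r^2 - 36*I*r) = 2*r^6 - r^5 - 3*I*r^5 - 34*r^4 - 24*I*r^4 - 17*r^3 + 69*I*r^3 + 24*r^2 - 44*I*r^2 + 60*r - 36*I*r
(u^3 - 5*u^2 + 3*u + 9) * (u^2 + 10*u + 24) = u^5 + 5*u^4 - 23*u^3 - 81*u^2 + 162*u + 216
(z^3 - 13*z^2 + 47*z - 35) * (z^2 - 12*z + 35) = z^5 - 25*z^4 + 238*z^3 - 1054*z^2 + 2065*z - 1225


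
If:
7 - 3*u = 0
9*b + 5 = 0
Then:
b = -5/9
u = 7/3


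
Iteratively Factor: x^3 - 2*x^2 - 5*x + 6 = (x - 3)*(x^2 + x - 2) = (x - 3)*(x + 2)*(x - 1)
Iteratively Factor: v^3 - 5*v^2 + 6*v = (v)*(v^2 - 5*v + 6) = v*(v - 3)*(v - 2)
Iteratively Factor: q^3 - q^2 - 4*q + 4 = (q + 2)*(q^2 - 3*q + 2) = (q - 2)*(q + 2)*(q - 1)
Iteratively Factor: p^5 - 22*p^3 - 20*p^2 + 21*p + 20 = (p + 1)*(p^4 - p^3 - 21*p^2 + p + 20) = (p - 5)*(p + 1)*(p^3 + 4*p^2 - p - 4) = (p - 5)*(p + 1)*(p + 4)*(p^2 - 1) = (p - 5)*(p + 1)^2*(p + 4)*(p - 1)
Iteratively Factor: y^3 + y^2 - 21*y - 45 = (y + 3)*(y^2 - 2*y - 15) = (y - 5)*(y + 3)*(y + 3)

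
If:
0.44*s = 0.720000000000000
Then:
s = 1.64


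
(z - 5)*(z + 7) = z^2 + 2*z - 35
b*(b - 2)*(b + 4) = b^3 + 2*b^2 - 8*b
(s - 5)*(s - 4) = s^2 - 9*s + 20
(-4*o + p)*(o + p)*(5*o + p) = -20*o^3 - 19*o^2*p + 2*o*p^2 + p^3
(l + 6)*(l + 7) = l^2 + 13*l + 42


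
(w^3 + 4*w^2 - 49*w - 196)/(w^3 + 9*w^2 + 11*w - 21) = (w^2 - 3*w - 28)/(w^2 + 2*w - 3)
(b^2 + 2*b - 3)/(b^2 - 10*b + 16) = (b^2 + 2*b - 3)/(b^2 - 10*b + 16)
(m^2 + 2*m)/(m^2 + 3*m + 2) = m/(m + 1)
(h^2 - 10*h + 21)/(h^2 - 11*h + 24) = (h - 7)/(h - 8)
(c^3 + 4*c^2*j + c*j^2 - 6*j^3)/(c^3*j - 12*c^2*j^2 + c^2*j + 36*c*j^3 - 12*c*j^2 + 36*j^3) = (c^3 + 4*c^2*j + c*j^2 - 6*j^3)/(j*(c^3 - 12*c^2*j + c^2 + 36*c*j^2 - 12*c*j + 36*j^2))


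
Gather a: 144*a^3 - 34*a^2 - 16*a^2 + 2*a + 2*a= 144*a^3 - 50*a^2 + 4*a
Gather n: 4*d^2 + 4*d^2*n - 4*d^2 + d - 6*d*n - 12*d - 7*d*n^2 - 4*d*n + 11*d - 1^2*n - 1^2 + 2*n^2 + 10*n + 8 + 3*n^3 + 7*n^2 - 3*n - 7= 3*n^3 + n^2*(9 - 7*d) + n*(4*d^2 - 10*d + 6)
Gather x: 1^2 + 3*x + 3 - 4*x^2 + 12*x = -4*x^2 + 15*x + 4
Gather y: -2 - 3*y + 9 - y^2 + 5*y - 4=-y^2 + 2*y + 3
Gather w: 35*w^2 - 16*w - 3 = 35*w^2 - 16*w - 3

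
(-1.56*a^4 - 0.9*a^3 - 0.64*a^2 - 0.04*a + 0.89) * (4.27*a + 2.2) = -6.6612*a^5 - 7.275*a^4 - 4.7128*a^3 - 1.5788*a^2 + 3.7123*a + 1.958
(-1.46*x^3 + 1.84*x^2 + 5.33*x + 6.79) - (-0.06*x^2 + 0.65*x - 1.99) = -1.46*x^3 + 1.9*x^2 + 4.68*x + 8.78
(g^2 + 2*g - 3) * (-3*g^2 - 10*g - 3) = -3*g^4 - 16*g^3 - 14*g^2 + 24*g + 9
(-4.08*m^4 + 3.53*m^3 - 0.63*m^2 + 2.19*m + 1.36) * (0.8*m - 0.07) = -3.264*m^5 + 3.1096*m^4 - 0.7511*m^3 + 1.7961*m^2 + 0.9347*m - 0.0952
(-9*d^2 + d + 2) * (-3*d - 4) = 27*d^3 + 33*d^2 - 10*d - 8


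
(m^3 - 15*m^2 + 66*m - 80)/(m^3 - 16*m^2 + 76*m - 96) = (m - 5)/(m - 6)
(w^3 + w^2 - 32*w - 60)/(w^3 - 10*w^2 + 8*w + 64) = (w^2 - w - 30)/(w^2 - 12*w + 32)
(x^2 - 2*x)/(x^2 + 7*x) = (x - 2)/(x + 7)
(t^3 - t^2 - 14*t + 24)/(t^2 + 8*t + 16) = (t^2 - 5*t + 6)/(t + 4)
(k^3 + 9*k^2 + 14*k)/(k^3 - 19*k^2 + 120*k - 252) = k*(k^2 + 9*k + 14)/(k^3 - 19*k^2 + 120*k - 252)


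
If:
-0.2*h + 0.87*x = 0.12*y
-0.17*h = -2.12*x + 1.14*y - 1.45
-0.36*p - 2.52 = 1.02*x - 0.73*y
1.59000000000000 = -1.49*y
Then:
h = -7.42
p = -3.91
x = -1.85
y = -1.07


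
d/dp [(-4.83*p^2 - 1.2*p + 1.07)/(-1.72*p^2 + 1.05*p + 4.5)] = (-7.1355*p^2 - 39.7892*p - 6.5235)/(2.9584*p^4 - 3.612*p^3 - 14.3775*p^2 + 9.45*p + 20.25)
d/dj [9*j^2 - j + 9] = 18*j - 1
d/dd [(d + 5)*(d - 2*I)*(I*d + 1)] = 3*I*d^2 + d*(6 + 10*I) + 15 - 2*I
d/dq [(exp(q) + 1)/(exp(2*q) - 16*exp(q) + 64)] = (-exp(q) - 10)*exp(q)/(exp(3*q) - 24*exp(2*q) + 192*exp(q) - 512)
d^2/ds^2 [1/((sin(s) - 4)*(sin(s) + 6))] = (-4*sin(s)^4 - 6*sin(s)^3 - 94*sin(s)^2 - 36*sin(s) + 56)/((sin(s) - 4)^3*(sin(s) + 6)^3)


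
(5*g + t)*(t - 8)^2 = 5*g*t^2 - 80*g*t + 320*g + t^3 - 16*t^2 + 64*t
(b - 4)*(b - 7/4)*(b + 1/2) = b^3 - 21*b^2/4 + 33*b/8 + 7/2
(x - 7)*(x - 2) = x^2 - 9*x + 14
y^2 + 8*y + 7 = (y + 1)*(y + 7)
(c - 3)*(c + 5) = c^2 + 2*c - 15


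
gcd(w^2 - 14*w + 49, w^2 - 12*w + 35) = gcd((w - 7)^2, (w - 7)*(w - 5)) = w - 7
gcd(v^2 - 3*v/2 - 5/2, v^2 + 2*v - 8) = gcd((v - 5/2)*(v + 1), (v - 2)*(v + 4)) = 1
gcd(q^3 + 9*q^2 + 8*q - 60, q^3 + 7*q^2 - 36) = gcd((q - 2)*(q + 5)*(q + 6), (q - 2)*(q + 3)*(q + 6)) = q^2 + 4*q - 12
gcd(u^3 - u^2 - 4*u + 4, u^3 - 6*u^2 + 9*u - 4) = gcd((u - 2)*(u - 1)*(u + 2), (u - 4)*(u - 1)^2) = u - 1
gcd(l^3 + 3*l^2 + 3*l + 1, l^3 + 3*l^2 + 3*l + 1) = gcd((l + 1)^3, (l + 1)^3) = l^3 + 3*l^2 + 3*l + 1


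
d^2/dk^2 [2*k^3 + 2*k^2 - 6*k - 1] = 12*k + 4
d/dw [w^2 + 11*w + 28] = 2*w + 11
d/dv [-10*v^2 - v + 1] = -20*v - 1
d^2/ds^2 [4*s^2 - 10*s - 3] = 8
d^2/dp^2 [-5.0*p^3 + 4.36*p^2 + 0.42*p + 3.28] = 8.72 - 30.0*p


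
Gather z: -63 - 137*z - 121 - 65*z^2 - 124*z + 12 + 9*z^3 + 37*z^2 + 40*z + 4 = 9*z^3 - 28*z^2 - 221*z - 168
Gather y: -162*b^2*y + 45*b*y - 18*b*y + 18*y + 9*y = y*(-162*b^2 + 27*b + 27)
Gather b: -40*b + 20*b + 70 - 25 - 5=40 - 20*b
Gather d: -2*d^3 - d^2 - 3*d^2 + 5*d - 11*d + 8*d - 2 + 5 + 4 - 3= -2*d^3 - 4*d^2 + 2*d + 4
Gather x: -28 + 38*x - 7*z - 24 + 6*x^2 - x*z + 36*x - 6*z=6*x^2 + x*(74 - z) - 13*z - 52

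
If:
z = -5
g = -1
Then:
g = -1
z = -5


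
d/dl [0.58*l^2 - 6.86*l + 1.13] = 1.16*l - 6.86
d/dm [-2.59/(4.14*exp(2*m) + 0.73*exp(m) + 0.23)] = (21.4452*exp(m) + 1.8907)*exp(m)/(4.14*exp(2*m) + 0.73*exp(m) + 0.23)^2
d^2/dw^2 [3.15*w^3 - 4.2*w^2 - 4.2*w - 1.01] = 18.9*w - 8.4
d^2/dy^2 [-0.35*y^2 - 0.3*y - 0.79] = -0.700000000000000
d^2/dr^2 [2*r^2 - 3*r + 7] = 4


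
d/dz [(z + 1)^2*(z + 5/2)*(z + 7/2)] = 4*z^3 + 24*z^2 + 87*z/2 + 47/2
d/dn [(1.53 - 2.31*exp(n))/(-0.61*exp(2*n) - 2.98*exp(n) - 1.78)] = (-1.4091*exp(2*n) + 1.8666*exp(n) + 8.6712)*exp(n)/(0.3721*exp(4*n) + 3.6356*exp(3*n) + 11.052*exp(2*n) + 10.6088*exp(n) + 3.1684)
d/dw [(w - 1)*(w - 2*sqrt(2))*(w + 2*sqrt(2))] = 3*w^2 - 2*w - 8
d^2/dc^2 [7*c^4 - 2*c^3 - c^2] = 84*c^2 - 12*c - 2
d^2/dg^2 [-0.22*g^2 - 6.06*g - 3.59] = -0.440000000000000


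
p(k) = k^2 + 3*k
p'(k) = 2*k + 3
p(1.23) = 5.20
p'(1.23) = 5.46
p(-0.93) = -1.93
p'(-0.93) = 1.14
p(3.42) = 21.96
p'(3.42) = 9.84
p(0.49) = 1.71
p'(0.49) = 3.98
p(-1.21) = -2.17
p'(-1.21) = 0.58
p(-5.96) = 17.64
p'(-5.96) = -8.92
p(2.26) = 11.89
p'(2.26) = 7.52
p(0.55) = 1.95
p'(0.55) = 4.10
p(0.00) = 0.00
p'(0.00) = 3.00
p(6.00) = 54.00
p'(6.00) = 15.00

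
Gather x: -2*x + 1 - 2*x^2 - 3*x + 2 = -2*x^2 - 5*x + 3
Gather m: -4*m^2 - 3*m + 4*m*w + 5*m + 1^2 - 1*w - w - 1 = -4*m^2 + m*(4*w + 2) - 2*w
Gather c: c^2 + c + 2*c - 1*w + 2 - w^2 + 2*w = c^2 + 3*c - w^2 + w + 2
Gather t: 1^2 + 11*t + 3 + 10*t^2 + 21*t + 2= 10*t^2 + 32*t + 6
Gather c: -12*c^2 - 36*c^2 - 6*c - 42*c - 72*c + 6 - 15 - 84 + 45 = -48*c^2 - 120*c - 48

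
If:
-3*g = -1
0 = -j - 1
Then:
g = 1/3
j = -1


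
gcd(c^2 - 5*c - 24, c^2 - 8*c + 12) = 1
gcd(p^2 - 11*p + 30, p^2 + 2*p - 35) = p - 5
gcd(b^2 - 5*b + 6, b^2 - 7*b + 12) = b - 3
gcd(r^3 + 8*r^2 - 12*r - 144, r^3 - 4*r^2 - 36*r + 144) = r^2 + 2*r - 24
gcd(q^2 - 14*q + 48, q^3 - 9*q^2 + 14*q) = 1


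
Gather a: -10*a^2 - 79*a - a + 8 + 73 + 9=-10*a^2 - 80*a + 90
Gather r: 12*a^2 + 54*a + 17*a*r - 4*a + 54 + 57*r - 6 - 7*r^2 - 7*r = 12*a^2 + 50*a - 7*r^2 + r*(17*a + 50) + 48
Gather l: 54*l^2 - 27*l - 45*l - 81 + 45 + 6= 54*l^2 - 72*l - 30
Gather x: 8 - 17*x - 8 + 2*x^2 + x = 2*x^2 - 16*x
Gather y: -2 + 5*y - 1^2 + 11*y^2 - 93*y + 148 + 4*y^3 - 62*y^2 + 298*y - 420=4*y^3 - 51*y^2 + 210*y - 275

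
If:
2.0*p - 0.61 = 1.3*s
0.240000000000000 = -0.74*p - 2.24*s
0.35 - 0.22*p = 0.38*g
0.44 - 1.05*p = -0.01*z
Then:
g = 0.81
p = 0.19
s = -0.17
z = -23.66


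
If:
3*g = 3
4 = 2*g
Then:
No Solution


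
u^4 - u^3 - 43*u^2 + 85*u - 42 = (u - 6)*(u - 1)^2*(u + 7)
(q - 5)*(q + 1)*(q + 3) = q^3 - q^2 - 17*q - 15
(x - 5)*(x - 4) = x^2 - 9*x + 20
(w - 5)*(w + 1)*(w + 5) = w^3 + w^2 - 25*w - 25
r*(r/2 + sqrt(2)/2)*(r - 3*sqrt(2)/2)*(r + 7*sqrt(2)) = r^4/2 + 13*sqrt(2)*r^3/4 - 5*r^2 - 21*sqrt(2)*r/2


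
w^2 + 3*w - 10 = (w - 2)*(w + 5)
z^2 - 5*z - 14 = (z - 7)*(z + 2)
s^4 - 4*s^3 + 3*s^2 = s^2*(s - 3)*(s - 1)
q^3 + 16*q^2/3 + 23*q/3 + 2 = (q + 1/3)*(q + 2)*(q + 3)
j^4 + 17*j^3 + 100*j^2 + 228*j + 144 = (j + 1)*(j + 4)*(j + 6)^2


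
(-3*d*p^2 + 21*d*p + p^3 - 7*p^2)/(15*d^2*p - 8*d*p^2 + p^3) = (p - 7)/(-5*d + p)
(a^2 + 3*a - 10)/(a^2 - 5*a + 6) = (a + 5)/(a - 3)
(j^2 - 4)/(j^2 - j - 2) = (j + 2)/(j + 1)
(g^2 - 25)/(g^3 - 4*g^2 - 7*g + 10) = (g + 5)/(g^2 + g - 2)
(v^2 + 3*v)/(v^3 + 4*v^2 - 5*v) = (v + 3)/(v^2 + 4*v - 5)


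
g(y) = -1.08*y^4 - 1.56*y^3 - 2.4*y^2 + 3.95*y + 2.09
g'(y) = -4.32*y^3 - 4.68*y^2 - 4.8*y + 3.95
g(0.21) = 2.80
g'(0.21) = 2.70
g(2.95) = -128.98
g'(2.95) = -161.84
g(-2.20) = -26.90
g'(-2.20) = 37.86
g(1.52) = -8.69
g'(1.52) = -29.33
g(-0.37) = 0.36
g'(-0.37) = 5.30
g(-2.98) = -74.88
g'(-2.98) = 91.02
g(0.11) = 2.49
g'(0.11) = 3.36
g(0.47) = 3.20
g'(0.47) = 0.21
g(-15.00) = -50007.16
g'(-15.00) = 13602.95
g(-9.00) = -6176.50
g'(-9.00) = 2817.35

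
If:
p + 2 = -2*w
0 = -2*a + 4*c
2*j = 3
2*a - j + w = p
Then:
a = -3*w/2 - 1/4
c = -3*w/4 - 1/8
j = 3/2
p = -2*w - 2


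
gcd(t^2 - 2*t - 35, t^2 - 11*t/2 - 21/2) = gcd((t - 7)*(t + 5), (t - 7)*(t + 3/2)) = t - 7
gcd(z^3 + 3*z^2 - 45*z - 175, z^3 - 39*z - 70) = z^2 - 2*z - 35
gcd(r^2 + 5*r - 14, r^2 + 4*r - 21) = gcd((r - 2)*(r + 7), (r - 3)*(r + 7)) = r + 7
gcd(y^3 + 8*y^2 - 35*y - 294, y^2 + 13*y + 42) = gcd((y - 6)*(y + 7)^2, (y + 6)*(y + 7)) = y + 7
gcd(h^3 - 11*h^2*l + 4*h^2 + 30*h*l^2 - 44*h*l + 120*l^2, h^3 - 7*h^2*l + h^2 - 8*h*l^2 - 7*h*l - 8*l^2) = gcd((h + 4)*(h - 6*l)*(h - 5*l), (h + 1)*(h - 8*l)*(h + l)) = 1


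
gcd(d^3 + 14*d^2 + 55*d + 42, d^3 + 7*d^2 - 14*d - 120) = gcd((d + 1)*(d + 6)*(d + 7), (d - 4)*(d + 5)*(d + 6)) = d + 6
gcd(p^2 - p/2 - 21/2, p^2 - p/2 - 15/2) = 1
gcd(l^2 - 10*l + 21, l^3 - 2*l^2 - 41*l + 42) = l - 7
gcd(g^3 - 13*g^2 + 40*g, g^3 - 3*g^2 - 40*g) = g^2 - 8*g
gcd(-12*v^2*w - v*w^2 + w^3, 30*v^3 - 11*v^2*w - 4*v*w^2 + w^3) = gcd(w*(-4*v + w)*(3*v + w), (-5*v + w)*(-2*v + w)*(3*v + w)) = 3*v + w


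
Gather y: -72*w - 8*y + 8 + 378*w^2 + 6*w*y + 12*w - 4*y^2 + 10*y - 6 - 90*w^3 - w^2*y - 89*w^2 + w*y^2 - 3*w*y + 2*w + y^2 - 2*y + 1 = -90*w^3 + 289*w^2 - 58*w + y^2*(w - 3) + y*(-w^2 + 3*w) + 3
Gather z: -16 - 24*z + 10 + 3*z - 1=-21*z - 7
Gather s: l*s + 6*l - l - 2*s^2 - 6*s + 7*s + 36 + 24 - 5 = 5*l - 2*s^2 + s*(l + 1) + 55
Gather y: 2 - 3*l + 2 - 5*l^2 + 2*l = -5*l^2 - l + 4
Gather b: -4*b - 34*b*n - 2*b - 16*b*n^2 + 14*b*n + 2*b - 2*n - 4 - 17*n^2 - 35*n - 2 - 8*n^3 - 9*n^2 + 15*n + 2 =b*(-16*n^2 - 20*n - 4) - 8*n^3 - 26*n^2 - 22*n - 4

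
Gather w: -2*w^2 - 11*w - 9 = -2*w^2 - 11*w - 9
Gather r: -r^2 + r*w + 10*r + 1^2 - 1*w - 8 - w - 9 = -r^2 + r*(w + 10) - 2*w - 16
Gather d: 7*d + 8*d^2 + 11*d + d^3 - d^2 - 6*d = d^3 + 7*d^2 + 12*d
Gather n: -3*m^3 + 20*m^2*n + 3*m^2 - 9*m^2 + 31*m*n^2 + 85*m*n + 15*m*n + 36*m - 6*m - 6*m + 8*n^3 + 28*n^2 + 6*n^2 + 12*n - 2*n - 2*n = -3*m^3 - 6*m^2 + 24*m + 8*n^3 + n^2*(31*m + 34) + n*(20*m^2 + 100*m + 8)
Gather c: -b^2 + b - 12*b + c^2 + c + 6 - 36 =-b^2 - 11*b + c^2 + c - 30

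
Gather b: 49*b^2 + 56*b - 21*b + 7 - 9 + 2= 49*b^2 + 35*b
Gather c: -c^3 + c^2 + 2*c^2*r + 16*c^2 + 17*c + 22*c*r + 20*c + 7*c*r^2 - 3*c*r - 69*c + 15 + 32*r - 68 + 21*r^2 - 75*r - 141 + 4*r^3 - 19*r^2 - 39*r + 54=-c^3 + c^2*(2*r + 17) + c*(7*r^2 + 19*r - 32) + 4*r^3 + 2*r^2 - 82*r - 140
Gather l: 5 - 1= 4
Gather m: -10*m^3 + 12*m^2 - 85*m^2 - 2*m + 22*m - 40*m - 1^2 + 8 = -10*m^3 - 73*m^2 - 20*m + 7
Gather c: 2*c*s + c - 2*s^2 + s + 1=c*(2*s + 1) - 2*s^2 + s + 1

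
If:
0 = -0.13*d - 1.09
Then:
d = -8.38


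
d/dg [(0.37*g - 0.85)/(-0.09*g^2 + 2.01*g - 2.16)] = (0.0333*g^2 - 0.153*g + 0.9093)/(0.0081*g^4 - 0.3618*g^3 + 4.4289*g^2 - 8.6832*g + 4.6656)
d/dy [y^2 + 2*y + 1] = 2*y + 2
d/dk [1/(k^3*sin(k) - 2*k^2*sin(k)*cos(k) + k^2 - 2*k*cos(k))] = (-k^3*cos(k) - 3*k^2*sin(k) + 2*k^2*cos(2*k) - 2*k*sin(k) + 2*k*sin(2*k) - 2*k + 2*cos(k))/(k^2*(k - 2*cos(k))^2*(k*sin(k) + 1)^2)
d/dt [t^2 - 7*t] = 2*t - 7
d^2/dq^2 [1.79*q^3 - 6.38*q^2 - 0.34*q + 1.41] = 10.74*q - 12.76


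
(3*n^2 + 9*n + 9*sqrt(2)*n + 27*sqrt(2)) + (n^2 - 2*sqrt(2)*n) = 4*n^2 + 9*n + 7*sqrt(2)*n + 27*sqrt(2)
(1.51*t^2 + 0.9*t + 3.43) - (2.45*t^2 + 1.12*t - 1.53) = -0.94*t^2 - 0.22*t + 4.96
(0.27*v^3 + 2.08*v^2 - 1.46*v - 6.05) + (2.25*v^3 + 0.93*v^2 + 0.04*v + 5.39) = 2.52*v^3 + 3.01*v^2 - 1.42*v - 0.66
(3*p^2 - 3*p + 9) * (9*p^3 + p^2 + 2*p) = 27*p^5 - 24*p^4 + 84*p^3 + 3*p^2 + 18*p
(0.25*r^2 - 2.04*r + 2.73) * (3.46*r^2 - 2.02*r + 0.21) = 0.865*r^4 - 7.5634*r^3 + 13.6191*r^2 - 5.943*r + 0.5733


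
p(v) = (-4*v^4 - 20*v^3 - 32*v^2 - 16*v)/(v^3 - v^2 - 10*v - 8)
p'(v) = (-3*v^2 + 2*v + 10)*(-4*v^4 - 20*v^3 - 32*v^2 - 16*v)/(v^3 - v^2 - 10*v - 8)^2 + (-16*v^3 - 60*v^2 - 64*v - 16)/(v^3 - v^2 - 10*v - 8) = 4*(-v^2 + 8*v + 8)/(v^2 - 8*v + 16)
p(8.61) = -79.26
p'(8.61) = 0.52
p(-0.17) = -0.30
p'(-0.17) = 1.52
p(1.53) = 8.75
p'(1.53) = 11.74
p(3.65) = 235.69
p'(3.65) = 779.67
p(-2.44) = 0.67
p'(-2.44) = -1.69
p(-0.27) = -0.44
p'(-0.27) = 1.27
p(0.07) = 0.15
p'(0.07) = 2.22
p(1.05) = 4.34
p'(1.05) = 7.03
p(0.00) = 0.00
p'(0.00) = 2.00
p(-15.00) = 41.05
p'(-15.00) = -3.73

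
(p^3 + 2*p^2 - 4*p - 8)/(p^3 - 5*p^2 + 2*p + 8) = (p^2 + 4*p + 4)/(p^2 - 3*p - 4)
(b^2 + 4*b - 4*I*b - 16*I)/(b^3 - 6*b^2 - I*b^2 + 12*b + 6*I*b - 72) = (b + 4)/(b^2 + 3*b*(-2 + I) - 18*I)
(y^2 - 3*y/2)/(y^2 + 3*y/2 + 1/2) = y*(2*y - 3)/(2*y^2 + 3*y + 1)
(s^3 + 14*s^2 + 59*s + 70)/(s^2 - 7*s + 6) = (s^3 + 14*s^2 + 59*s + 70)/(s^2 - 7*s + 6)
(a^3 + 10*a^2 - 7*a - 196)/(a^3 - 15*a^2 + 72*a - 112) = (a^2 + 14*a + 49)/(a^2 - 11*a + 28)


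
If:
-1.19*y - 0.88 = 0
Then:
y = -0.74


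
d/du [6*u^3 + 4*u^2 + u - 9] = 18*u^2 + 8*u + 1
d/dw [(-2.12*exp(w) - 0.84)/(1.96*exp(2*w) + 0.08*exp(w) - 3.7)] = (4.1552*exp(2*w) + 3.2928*exp(w) + 7.9112)*exp(w)/(3.8416*exp(4*w) + 0.3136*exp(3*w) - 14.4976*exp(2*w) - 0.592*exp(w) + 13.69)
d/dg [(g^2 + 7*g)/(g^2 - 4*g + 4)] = (-11*g - 14)/(g^3 - 6*g^2 + 12*g - 8)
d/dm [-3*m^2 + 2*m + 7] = 2 - 6*m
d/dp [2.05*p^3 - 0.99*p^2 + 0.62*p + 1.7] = 6.15*p^2 - 1.98*p + 0.62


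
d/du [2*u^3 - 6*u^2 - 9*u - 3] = 6*u^2 - 12*u - 9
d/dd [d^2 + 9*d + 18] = 2*d + 9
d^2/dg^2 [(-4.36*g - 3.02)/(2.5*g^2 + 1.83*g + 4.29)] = (-(4.36*g + 3.02)*(5.0*g + 1.83)*(10.0*g + 3.66) + (65.4*g + 31.0576)*(2.5*g^2 + 1.83*g + 4.29))/(2.5*g^2 + 1.83*g + 4.29)^3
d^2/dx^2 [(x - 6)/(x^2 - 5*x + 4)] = 2*((11 - 3*x)*(x^2 - 5*x + 4) + (x - 6)*(2*x - 5)^2)/(x^2 - 5*x + 4)^3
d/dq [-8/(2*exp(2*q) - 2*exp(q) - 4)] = (8*exp(q) - 4)*exp(q)/(-exp(2*q) + exp(q) + 2)^2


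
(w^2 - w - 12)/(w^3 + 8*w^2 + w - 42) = (w - 4)/(w^2 + 5*w - 14)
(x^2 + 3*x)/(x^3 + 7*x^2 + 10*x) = (x + 3)/(x^2 + 7*x + 10)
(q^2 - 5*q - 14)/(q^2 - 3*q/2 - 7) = 2*(q - 7)/(2*q - 7)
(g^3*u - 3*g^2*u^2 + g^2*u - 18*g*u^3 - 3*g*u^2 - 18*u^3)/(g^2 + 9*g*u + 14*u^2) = u*(g^3 - 3*g^2*u + g^2 - 18*g*u^2 - 3*g*u - 18*u^2)/(g^2 + 9*g*u + 14*u^2)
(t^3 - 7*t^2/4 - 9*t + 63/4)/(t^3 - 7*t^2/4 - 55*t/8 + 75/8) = 2*(4*t^2 + 5*t - 21)/(8*t^2 + 10*t - 25)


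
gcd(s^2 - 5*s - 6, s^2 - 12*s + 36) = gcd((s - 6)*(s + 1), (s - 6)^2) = s - 6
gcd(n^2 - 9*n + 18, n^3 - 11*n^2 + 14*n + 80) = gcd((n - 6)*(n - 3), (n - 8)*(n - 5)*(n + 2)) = 1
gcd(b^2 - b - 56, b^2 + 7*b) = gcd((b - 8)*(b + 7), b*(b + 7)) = b + 7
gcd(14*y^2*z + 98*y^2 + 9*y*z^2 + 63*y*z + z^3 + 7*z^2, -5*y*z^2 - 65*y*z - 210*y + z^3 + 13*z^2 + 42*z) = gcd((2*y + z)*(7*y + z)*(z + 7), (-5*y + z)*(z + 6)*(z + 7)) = z + 7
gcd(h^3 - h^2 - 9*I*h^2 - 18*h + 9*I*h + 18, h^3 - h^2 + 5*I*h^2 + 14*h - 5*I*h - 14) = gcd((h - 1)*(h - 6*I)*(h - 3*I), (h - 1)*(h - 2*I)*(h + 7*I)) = h - 1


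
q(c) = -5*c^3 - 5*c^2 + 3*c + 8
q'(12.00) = -2277.00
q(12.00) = -9316.00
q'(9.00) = -1302.00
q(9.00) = -4015.00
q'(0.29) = -1.16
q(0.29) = 8.33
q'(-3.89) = -185.08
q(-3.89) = 214.99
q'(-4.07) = -204.77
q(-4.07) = 250.06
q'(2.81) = -143.54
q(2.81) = -133.99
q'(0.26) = -0.61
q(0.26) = 8.35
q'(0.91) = -18.52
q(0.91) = 2.82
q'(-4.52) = -258.26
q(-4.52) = 354.02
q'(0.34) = -2.13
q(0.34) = 8.25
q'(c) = -15*c^2 - 10*c + 3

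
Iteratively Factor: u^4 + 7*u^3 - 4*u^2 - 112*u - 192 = (u + 4)*(u^3 + 3*u^2 - 16*u - 48) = (u + 3)*(u + 4)*(u^2 - 16) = (u + 3)*(u + 4)^2*(u - 4)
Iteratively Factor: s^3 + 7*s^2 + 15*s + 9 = (s + 1)*(s^2 + 6*s + 9) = (s + 1)*(s + 3)*(s + 3)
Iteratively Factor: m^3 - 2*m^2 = (m - 2)*(m^2) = m*(m - 2)*(m)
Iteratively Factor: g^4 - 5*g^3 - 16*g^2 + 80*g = (g)*(g^3 - 5*g^2 - 16*g + 80) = g*(g - 4)*(g^2 - g - 20) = g*(g - 5)*(g - 4)*(g + 4)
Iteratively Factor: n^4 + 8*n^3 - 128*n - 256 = (n + 4)*(n^3 + 4*n^2 - 16*n - 64) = (n + 4)^2*(n^2 - 16) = (n - 4)*(n + 4)^2*(n + 4)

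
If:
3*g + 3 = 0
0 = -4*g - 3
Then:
No Solution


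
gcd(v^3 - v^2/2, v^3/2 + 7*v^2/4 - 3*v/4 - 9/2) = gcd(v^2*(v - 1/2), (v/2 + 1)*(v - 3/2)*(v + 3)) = 1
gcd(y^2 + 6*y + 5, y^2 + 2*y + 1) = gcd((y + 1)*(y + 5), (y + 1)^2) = y + 1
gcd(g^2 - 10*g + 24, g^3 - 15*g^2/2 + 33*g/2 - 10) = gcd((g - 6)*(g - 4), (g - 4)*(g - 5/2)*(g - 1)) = g - 4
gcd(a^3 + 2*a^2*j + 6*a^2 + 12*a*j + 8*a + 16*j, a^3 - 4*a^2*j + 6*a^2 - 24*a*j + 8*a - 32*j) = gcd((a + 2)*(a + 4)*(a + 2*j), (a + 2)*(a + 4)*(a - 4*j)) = a^2 + 6*a + 8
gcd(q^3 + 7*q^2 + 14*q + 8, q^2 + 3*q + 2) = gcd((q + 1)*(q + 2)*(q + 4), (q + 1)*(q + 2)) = q^2 + 3*q + 2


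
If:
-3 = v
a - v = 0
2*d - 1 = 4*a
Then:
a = -3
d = -11/2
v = -3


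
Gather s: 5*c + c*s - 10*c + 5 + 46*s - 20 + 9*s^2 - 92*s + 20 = -5*c + 9*s^2 + s*(c - 46) + 5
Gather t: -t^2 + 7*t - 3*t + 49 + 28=-t^2 + 4*t + 77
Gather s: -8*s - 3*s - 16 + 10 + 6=-11*s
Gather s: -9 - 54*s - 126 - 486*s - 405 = -540*s - 540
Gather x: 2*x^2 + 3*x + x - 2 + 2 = 2*x^2 + 4*x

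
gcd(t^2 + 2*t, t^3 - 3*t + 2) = t + 2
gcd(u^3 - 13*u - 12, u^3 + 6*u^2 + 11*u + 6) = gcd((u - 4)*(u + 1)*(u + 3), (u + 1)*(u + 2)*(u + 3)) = u^2 + 4*u + 3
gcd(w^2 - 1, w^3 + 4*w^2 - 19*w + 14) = w - 1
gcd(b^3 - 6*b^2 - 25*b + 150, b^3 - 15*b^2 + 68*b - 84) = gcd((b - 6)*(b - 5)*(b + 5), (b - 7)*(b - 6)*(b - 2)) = b - 6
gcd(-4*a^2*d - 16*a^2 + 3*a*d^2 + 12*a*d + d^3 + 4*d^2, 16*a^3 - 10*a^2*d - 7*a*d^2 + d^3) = a - d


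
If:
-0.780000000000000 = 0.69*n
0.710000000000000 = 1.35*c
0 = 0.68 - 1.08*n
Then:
No Solution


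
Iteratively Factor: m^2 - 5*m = (m)*(m - 5)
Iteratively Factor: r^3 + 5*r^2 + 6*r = (r + 3)*(r^2 + 2*r) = r*(r + 3)*(r + 2)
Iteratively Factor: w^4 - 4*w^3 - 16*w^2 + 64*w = (w - 4)*(w^3 - 16*w) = (w - 4)^2*(w^2 + 4*w) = w*(w - 4)^2*(w + 4)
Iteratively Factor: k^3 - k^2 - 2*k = (k - 2)*(k^2 + k) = k*(k - 2)*(k + 1)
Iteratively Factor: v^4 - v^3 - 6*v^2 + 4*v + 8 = (v - 2)*(v^3 + v^2 - 4*v - 4) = (v - 2)^2*(v^2 + 3*v + 2) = (v - 2)^2*(v + 2)*(v + 1)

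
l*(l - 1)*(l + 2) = l^3 + l^2 - 2*l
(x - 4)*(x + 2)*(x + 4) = x^3 + 2*x^2 - 16*x - 32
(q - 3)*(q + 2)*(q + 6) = q^3 + 5*q^2 - 12*q - 36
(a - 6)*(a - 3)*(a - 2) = a^3 - 11*a^2 + 36*a - 36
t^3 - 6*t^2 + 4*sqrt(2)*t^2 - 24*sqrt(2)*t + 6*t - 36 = (t - 6)*(t + sqrt(2))*(t + 3*sqrt(2))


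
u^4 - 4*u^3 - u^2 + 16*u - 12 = (u - 3)*(u - 2)*(u - 1)*(u + 2)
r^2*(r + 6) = r^3 + 6*r^2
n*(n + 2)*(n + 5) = n^3 + 7*n^2 + 10*n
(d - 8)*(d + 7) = d^2 - d - 56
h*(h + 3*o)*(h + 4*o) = h^3 + 7*h^2*o + 12*h*o^2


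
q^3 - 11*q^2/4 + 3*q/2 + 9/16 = (q - 3/2)^2*(q + 1/4)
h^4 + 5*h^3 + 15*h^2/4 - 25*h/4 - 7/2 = (h - 1)*(h + 1/2)*(h + 2)*(h + 7/2)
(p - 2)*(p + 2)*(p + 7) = p^3 + 7*p^2 - 4*p - 28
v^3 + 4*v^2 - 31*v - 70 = (v - 5)*(v + 2)*(v + 7)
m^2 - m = m*(m - 1)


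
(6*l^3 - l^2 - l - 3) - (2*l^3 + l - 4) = 4*l^3 - l^2 - 2*l + 1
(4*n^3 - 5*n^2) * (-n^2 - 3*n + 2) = -4*n^5 - 7*n^4 + 23*n^3 - 10*n^2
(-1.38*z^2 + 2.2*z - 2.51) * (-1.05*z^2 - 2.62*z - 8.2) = 1.449*z^4 + 1.3056*z^3 + 8.1875*z^2 - 11.4638*z + 20.582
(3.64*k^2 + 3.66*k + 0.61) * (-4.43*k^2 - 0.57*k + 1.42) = -16.1252*k^4 - 18.2886*k^3 + 0.380300000000001*k^2 + 4.8495*k + 0.8662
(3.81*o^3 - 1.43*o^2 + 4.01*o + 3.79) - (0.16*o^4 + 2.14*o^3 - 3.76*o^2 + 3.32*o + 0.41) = -0.16*o^4 + 1.67*o^3 + 2.33*o^2 + 0.69*o + 3.38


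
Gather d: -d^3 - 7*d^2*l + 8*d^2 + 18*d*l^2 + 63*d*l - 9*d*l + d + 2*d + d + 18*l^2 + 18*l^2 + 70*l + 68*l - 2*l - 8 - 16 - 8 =-d^3 + d^2*(8 - 7*l) + d*(18*l^2 + 54*l + 4) + 36*l^2 + 136*l - 32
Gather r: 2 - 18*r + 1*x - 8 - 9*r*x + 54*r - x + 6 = r*(36 - 9*x)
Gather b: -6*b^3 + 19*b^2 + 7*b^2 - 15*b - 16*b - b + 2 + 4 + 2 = -6*b^3 + 26*b^2 - 32*b + 8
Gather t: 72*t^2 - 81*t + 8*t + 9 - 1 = 72*t^2 - 73*t + 8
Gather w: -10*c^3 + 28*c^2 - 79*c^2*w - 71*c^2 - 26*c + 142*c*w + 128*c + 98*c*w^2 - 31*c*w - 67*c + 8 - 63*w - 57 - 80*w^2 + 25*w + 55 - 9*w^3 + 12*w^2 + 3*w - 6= -10*c^3 - 43*c^2 + 35*c - 9*w^3 + w^2*(98*c - 68) + w*(-79*c^2 + 111*c - 35)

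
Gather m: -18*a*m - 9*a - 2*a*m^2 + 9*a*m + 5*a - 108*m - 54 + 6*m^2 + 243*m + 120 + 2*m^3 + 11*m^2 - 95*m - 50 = -4*a + 2*m^3 + m^2*(17 - 2*a) + m*(40 - 9*a) + 16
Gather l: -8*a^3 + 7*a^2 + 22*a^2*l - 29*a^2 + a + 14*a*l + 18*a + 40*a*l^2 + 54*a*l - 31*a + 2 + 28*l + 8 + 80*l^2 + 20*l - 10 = -8*a^3 - 22*a^2 - 12*a + l^2*(40*a + 80) + l*(22*a^2 + 68*a + 48)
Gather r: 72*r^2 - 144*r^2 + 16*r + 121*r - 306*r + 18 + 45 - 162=-72*r^2 - 169*r - 99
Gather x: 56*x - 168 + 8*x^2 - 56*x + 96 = 8*x^2 - 72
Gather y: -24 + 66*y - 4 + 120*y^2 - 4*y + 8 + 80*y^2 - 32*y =200*y^2 + 30*y - 20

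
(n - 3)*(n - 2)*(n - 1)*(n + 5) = n^4 - n^3 - 19*n^2 + 49*n - 30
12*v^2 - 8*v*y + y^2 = (-6*v + y)*(-2*v + y)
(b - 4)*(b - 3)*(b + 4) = b^3 - 3*b^2 - 16*b + 48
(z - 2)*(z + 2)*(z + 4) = z^3 + 4*z^2 - 4*z - 16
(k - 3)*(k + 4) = k^2 + k - 12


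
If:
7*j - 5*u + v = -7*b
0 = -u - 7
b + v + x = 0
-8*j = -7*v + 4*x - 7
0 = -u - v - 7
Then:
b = -47/12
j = -13/12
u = -7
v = 0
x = 47/12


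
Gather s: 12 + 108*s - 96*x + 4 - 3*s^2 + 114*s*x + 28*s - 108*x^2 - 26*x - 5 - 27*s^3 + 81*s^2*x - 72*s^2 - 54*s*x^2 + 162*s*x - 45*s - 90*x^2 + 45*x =-27*s^3 + s^2*(81*x - 75) + s*(-54*x^2 + 276*x + 91) - 198*x^2 - 77*x + 11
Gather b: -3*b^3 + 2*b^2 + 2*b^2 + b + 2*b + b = -3*b^3 + 4*b^2 + 4*b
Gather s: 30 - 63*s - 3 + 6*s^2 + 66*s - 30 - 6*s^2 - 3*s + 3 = 0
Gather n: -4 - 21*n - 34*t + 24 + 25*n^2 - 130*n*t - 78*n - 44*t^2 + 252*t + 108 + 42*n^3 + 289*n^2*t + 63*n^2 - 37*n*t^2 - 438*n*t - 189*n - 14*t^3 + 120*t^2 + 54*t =42*n^3 + n^2*(289*t + 88) + n*(-37*t^2 - 568*t - 288) - 14*t^3 + 76*t^2 + 272*t + 128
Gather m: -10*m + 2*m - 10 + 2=-8*m - 8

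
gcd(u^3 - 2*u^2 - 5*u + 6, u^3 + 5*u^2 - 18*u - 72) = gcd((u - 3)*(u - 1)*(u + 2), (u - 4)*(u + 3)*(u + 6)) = 1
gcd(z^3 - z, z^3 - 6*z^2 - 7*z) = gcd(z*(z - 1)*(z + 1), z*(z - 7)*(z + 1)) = z^2 + z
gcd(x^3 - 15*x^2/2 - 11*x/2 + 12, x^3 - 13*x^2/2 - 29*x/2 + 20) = x^2 - 9*x + 8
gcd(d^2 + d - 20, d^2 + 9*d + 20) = d + 5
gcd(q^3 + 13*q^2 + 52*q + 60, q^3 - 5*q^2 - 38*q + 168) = q + 6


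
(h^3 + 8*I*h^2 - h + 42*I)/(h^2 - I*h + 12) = (h^2 + 5*I*h + 14)/(h - 4*I)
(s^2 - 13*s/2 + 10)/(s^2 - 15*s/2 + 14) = (2*s - 5)/(2*s - 7)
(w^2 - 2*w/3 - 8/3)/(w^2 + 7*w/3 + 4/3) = (w - 2)/(w + 1)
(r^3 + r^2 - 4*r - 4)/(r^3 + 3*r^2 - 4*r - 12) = (r + 1)/(r + 3)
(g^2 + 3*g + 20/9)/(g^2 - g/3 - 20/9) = (3*g + 5)/(3*g - 5)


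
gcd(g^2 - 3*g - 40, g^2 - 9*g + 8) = g - 8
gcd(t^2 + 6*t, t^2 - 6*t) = t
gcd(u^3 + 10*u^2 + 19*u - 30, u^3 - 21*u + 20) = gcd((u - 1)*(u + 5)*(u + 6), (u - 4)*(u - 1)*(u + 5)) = u^2 + 4*u - 5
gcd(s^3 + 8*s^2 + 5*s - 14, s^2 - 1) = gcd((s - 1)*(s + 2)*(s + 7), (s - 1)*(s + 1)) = s - 1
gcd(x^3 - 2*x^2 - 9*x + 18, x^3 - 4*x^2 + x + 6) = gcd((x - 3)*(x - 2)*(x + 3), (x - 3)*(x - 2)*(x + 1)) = x^2 - 5*x + 6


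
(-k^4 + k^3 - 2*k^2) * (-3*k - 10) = 3*k^5 + 7*k^4 - 4*k^3 + 20*k^2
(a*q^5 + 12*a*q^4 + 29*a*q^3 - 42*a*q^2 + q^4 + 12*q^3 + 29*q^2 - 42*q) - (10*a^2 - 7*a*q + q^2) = -10*a^2 + a*q^5 + 12*a*q^4 + 29*a*q^3 - 42*a*q^2 + 7*a*q + q^4 + 12*q^3 + 28*q^2 - 42*q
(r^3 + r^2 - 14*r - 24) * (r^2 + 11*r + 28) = r^5 + 12*r^4 + 25*r^3 - 150*r^2 - 656*r - 672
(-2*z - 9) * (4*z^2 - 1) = -8*z^3 - 36*z^2 + 2*z + 9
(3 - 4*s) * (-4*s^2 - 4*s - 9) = 16*s^3 + 4*s^2 + 24*s - 27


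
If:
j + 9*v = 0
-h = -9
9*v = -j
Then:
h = 9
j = -9*v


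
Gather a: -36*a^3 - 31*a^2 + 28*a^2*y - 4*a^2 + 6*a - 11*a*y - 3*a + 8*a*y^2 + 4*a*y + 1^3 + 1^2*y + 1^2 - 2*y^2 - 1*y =-36*a^3 + a^2*(28*y - 35) + a*(8*y^2 - 7*y + 3) - 2*y^2 + 2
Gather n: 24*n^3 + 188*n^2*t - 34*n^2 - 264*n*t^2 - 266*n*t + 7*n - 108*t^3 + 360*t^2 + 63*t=24*n^3 + n^2*(188*t - 34) + n*(-264*t^2 - 266*t + 7) - 108*t^3 + 360*t^2 + 63*t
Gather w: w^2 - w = w^2 - w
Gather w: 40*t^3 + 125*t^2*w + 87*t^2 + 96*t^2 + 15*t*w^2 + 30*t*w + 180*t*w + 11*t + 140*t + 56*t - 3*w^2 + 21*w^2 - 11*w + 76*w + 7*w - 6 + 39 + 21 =40*t^3 + 183*t^2 + 207*t + w^2*(15*t + 18) + w*(125*t^2 + 210*t + 72) + 54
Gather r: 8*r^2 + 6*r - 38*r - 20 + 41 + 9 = 8*r^2 - 32*r + 30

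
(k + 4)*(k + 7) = k^2 + 11*k + 28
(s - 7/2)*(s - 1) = s^2 - 9*s/2 + 7/2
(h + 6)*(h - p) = h^2 - h*p + 6*h - 6*p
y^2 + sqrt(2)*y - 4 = (y - sqrt(2))*(y + 2*sqrt(2))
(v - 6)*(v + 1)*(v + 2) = v^3 - 3*v^2 - 16*v - 12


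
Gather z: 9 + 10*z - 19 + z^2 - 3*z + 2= z^2 + 7*z - 8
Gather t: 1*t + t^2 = t^2 + t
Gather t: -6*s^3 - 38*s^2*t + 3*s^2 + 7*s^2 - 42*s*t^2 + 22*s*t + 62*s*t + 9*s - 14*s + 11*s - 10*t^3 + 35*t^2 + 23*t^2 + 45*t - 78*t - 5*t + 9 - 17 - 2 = -6*s^3 + 10*s^2 + 6*s - 10*t^3 + t^2*(58 - 42*s) + t*(-38*s^2 + 84*s - 38) - 10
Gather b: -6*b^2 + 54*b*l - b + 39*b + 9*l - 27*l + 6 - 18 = -6*b^2 + b*(54*l + 38) - 18*l - 12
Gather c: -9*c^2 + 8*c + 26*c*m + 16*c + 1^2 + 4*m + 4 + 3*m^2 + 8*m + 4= -9*c^2 + c*(26*m + 24) + 3*m^2 + 12*m + 9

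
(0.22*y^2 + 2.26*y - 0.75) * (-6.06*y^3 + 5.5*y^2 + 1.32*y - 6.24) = -1.3332*y^5 - 12.4856*y^4 + 17.2654*y^3 - 2.5146*y^2 - 15.0924*y + 4.68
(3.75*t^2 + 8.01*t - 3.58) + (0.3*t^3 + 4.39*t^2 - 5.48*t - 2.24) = 0.3*t^3 + 8.14*t^2 + 2.53*t - 5.82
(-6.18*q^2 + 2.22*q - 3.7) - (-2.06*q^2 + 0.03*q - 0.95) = -4.12*q^2 + 2.19*q - 2.75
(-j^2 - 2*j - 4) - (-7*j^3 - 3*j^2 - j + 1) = 7*j^3 + 2*j^2 - j - 5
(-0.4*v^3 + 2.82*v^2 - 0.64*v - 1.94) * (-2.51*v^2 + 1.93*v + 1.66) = 1.004*v^5 - 7.8502*v^4 + 6.385*v^3 + 8.3154*v^2 - 4.8066*v - 3.2204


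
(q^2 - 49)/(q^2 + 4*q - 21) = (q - 7)/(q - 3)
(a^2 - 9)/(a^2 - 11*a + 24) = (a + 3)/(a - 8)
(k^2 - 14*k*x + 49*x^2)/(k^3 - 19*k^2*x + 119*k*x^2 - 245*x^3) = 1/(k - 5*x)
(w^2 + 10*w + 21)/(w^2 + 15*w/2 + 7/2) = 2*(w + 3)/(2*w + 1)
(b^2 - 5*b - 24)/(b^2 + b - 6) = (b - 8)/(b - 2)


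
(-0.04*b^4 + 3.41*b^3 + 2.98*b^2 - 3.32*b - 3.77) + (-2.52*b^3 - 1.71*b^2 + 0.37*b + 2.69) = -0.04*b^4 + 0.89*b^3 + 1.27*b^2 - 2.95*b - 1.08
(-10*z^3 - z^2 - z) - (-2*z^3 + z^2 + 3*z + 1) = -8*z^3 - 2*z^2 - 4*z - 1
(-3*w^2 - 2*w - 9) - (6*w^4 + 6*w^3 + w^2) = -6*w^4 - 6*w^3 - 4*w^2 - 2*w - 9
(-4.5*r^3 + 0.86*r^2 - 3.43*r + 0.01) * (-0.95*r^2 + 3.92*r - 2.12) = 4.275*r^5 - 18.457*r^4 + 16.1697*r^3 - 15.2783*r^2 + 7.3108*r - 0.0212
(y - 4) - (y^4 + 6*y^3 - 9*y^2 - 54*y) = -y^4 - 6*y^3 + 9*y^2 + 55*y - 4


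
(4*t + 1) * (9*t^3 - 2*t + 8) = 36*t^4 + 9*t^3 - 8*t^2 + 30*t + 8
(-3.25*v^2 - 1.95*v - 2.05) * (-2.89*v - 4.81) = 9.3925*v^3 + 21.268*v^2 + 15.304*v + 9.8605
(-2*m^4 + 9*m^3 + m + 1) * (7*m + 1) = -14*m^5 + 61*m^4 + 9*m^3 + 7*m^2 + 8*m + 1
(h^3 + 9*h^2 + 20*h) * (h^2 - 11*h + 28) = h^5 - 2*h^4 - 51*h^3 + 32*h^2 + 560*h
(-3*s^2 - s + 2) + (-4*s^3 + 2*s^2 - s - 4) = -4*s^3 - s^2 - 2*s - 2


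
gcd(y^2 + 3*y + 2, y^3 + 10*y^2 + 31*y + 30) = y + 2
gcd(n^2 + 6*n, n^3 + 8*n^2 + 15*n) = n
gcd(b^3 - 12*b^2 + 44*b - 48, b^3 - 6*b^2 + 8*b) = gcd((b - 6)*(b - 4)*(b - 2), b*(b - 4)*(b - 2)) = b^2 - 6*b + 8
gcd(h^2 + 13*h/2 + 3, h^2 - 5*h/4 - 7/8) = h + 1/2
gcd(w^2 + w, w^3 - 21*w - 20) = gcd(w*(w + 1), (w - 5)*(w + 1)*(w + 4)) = w + 1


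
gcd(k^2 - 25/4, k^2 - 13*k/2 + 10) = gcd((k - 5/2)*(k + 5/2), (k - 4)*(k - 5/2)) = k - 5/2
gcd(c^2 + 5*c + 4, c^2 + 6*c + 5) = c + 1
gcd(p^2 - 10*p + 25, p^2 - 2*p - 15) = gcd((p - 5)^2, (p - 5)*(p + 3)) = p - 5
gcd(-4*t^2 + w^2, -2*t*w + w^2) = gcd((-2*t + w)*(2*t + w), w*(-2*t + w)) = 2*t - w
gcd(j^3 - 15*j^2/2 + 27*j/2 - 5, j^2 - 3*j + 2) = j - 2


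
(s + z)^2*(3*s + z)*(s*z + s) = 3*s^4*z + 3*s^4 + 7*s^3*z^2 + 7*s^3*z + 5*s^2*z^3 + 5*s^2*z^2 + s*z^4 + s*z^3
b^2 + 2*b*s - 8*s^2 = (b - 2*s)*(b + 4*s)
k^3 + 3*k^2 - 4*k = k*(k - 1)*(k + 4)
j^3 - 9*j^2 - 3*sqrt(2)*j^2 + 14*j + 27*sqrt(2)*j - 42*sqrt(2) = (j - 7)*(j - 2)*(j - 3*sqrt(2))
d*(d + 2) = d^2 + 2*d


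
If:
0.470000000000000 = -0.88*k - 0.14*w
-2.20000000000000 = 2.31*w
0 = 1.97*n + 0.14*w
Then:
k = -0.38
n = 0.07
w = -0.95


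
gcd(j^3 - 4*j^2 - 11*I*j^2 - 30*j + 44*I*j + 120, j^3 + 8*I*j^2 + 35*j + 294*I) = j - 6*I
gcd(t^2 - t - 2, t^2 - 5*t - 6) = t + 1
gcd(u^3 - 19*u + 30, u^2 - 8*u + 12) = u - 2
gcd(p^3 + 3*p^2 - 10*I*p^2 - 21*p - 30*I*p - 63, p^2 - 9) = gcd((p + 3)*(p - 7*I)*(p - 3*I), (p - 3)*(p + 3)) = p + 3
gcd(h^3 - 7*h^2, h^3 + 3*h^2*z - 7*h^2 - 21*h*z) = h^2 - 7*h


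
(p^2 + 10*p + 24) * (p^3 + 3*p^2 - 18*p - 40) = p^5 + 13*p^4 + 36*p^3 - 148*p^2 - 832*p - 960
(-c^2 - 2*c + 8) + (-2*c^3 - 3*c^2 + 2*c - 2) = -2*c^3 - 4*c^2 + 6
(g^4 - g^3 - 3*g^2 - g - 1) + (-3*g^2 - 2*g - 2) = g^4 - g^3 - 6*g^2 - 3*g - 3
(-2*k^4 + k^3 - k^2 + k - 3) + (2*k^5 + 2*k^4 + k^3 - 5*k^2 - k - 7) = 2*k^5 + 2*k^3 - 6*k^2 - 10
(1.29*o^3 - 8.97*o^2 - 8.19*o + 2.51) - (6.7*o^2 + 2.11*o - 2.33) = 1.29*o^3 - 15.67*o^2 - 10.3*o + 4.84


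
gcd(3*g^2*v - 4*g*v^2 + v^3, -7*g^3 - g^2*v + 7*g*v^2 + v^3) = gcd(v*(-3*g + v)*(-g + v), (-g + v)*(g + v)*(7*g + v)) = -g + v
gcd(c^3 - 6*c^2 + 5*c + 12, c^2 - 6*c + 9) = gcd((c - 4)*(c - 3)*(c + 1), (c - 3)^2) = c - 3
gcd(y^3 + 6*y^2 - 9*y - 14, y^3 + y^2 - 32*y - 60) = 1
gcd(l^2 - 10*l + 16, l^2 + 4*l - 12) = l - 2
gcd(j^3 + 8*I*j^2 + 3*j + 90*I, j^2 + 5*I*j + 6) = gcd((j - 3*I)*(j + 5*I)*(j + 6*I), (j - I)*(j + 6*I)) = j + 6*I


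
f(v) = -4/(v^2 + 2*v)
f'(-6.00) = -0.07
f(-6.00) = -0.17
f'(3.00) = 0.14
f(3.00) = -0.27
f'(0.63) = 4.75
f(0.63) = -2.41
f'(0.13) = 117.90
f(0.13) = -14.45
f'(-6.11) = -0.06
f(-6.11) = -0.16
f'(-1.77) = -37.17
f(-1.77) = 9.83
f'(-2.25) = -31.60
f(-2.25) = -7.11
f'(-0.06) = 555.02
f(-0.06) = 34.36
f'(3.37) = 0.11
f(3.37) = -0.22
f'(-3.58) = -0.65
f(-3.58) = -0.71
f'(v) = -4*(-2*v - 2)/(v^2 + 2*v)^2 = 8*(v + 1)/(v^2*(v + 2)^2)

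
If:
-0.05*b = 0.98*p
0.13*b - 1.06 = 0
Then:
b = 8.15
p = -0.42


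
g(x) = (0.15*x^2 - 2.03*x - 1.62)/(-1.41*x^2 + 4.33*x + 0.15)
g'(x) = (0.3*x - 2.03)/(-1.41*x^2 + 4.33*x + 0.15) + (2.82*x - 4.33)*(0.15*x^2 - 2.03*x - 1.62)/(-1.41*x^2 + 4.33*x + 0.15)^2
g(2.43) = -2.42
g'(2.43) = -3.15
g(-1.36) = -0.17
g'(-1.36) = 0.13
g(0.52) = -1.30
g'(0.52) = 0.92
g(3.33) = 6.30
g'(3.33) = -28.92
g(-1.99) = -0.21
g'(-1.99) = 0.04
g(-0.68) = 0.05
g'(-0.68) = 0.74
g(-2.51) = -0.23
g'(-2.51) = 0.01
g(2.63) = -3.32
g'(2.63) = -6.43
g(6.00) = 0.34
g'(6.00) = -0.16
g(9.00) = 0.10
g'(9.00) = -0.04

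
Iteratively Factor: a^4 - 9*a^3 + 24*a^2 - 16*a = (a)*(a^3 - 9*a^2 + 24*a - 16) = a*(a - 4)*(a^2 - 5*a + 4) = a*(a - 4)^2*(a - 1)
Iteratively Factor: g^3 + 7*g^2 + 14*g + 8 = (g + 4)*(g^2 + 3*g + 2) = (g + 2)*(g + 4)*(g + 1)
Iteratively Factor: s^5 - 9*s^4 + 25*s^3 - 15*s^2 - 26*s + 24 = (s - 4)*(s^4 - 5*s^3 + 5*s^2 + 5*s - 6) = (s - 4)*(s - 1)*(s^3 - 4*s^2 + s + 6) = (s - 4)*(s - 1)*(s + 1)*(s^2 - 5*s + 6) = (s - 4)*(s - 2)*(s - 1)*(s + 1)*(s - 3)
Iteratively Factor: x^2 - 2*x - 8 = (x - 4)*(x + 2)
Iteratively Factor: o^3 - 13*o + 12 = (o + 4)*(o^2 - 4*o + 3) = (o - 3)*(o + 4)*(o - 1)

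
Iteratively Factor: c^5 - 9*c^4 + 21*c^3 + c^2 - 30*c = (c - 2)*(c^4 - 7*c^3 + 7*c^2 + 15*c) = (c - 2)*(c + 1)*(c^3 - 8*c^2 + 15*c) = c*(c - 2)*(c + 1)*(c^2 - 8*c + 15) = c*(c - 5)*(c - 2)*(c + 1)*(c - 3)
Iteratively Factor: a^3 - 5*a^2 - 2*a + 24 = (a - 3)*(a^2 - 2*a - 8) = (a - 3)*(a + 2)*(a - 4)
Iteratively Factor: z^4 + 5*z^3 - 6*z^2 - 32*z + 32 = (z + 4)*(z^3 + z^2 - 10*z + 8) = (z - 2)*(z + 4)*(z^2 + 3*z - 4) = (z - 2)*(z - 1)*(z + 4)*(z + 4)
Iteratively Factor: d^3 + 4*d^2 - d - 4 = (d + 1)*(d^2 + 3*d - 4) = (d - 1)*(d + 1)*(d + 4)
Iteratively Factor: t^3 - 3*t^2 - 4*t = (t + 1)*(t^2 - 4*t) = (t - 4)*(t + 1)*(t)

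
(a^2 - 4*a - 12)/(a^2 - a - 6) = (a - 6)/(a - 3)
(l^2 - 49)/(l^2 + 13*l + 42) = (l - 7)/(l + 6)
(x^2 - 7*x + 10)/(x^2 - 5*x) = (x - 2)/x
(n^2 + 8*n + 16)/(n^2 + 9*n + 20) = (n + 4)/(n + 5)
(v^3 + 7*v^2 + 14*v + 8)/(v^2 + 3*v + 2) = v + 4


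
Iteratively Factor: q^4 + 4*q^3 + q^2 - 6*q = (q - 1)*(q^3 + 5*q^2 + 6*q) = (q - 1)*(q + 3)*(q^2 + 2*q) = (q - 1)*(q + 2)*(q + 3)*(q)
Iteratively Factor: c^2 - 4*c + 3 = (c - 1)*(c - 3)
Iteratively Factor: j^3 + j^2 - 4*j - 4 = (j + 1)*(j^2 - 4) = (j + 1)*(j + 2)*(j - 2)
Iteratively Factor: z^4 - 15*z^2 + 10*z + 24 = (z - 2)*(z^3 + 2*z^2 - 11*z - 12) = (z - 2)*(z + 4)*(z^2 - 2*z - 3) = (z - 3)*(z - 2)*(z + 4)*(z + 1)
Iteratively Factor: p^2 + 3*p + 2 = (p + 2)*(p + 1)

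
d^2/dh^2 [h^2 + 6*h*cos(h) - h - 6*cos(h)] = -6*h*cos(h) - 12*sin(h) + 6*cos(h) + 2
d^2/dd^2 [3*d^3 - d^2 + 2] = 18*d - 2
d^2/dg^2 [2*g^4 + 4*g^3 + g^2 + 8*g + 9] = 24*g^2 + 24*g + 2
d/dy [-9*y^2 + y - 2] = 1 - 18*y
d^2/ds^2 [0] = 0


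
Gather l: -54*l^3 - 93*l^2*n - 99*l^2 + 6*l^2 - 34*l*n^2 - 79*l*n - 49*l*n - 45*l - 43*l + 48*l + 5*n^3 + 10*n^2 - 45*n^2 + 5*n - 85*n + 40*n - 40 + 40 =-54*l^3 + l^2*(-93*n - 93) + l*(-34*n^2 - 128*n - 40) + 5*n^3 - 35*n^2 - 40*n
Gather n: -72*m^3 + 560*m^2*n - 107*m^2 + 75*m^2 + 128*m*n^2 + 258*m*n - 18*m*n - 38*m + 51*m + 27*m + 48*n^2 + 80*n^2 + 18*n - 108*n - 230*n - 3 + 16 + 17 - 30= -72*m^3 - 32*m^2 + 40*m + n^2*(128*m + 128) + n*(560*m^2 + 240*m - 320)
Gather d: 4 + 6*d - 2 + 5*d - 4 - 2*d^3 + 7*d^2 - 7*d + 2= -2*d^3 + 7*d^2 + 4*d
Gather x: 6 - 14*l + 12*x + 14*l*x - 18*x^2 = -14*l - 18*x^2 + x*(14*l + 12) + 6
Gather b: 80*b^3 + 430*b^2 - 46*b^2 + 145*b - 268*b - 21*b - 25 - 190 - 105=80*b^3 + 384*b^2 - 144*b - 320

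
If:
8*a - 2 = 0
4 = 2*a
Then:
No Solution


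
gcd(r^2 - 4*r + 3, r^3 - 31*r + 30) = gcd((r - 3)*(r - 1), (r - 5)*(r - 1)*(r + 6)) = r - 1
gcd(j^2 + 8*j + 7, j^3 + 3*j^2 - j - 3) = j + 1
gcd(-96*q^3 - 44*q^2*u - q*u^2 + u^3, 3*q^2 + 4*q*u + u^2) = 3*q + u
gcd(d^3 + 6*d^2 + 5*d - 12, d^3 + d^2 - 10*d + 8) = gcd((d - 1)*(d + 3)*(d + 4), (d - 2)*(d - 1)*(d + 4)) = d^2 + 3*d - 4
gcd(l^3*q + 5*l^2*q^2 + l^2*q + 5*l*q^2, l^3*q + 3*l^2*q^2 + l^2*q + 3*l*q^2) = l^2*q + l*q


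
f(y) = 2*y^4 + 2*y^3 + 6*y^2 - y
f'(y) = 8*y^3 + 6*y^2 + 12*y - 1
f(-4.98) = 1136.89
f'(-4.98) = -900.01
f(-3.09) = 183.70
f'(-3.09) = -216.82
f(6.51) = 4391.71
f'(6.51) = 2538.56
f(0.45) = 1.03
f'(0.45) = 6.34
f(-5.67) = 1901.10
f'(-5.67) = -1334.42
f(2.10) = 81.78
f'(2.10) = 124.75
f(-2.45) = 81.11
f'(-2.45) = -112.03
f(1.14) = 13.00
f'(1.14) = 32.33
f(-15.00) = 95865.00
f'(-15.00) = -25831.00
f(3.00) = 267.00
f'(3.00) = 305.00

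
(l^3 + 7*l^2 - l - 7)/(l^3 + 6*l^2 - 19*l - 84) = (l^2 - 1)/(l^2 - l - 12)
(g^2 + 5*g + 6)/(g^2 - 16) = (g^2 + 5*g + 6)/(g^2 - 16)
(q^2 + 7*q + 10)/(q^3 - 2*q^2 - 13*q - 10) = (q + 5)/(q^2 - 4*q - 5)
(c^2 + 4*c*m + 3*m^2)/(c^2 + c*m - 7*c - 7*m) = (c + 3*m)/(c - 7)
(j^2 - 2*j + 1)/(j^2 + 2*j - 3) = (j - 1)/(j + 3)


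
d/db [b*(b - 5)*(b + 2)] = 3*b^2 - 6*b - 10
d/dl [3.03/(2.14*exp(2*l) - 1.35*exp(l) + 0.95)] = (4.0905 - 12.9684*exp(l))*exp(l)/(2.14*exp(2*l) - 1.35*exp(l) + 0.95)^2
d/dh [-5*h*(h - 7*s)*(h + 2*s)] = -15*h^2 + 50*h*s + 70*s^2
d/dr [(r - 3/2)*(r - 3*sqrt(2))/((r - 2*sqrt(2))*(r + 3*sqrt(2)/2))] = (3*r^2 + 5*sqrt(2)*r^2 - 18*sqrt(2)*r - 24*r + 27 + 36*sqrt(2))/(2*r^4 - 2*sqrt(2)*r^3 - 23*r^2 + 12*sqrt(2)*r + 72)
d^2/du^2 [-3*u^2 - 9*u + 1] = -6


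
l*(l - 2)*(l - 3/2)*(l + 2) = l^4 - 3*l^3/2 - 4*l^2 + 6*l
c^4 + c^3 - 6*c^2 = c^2*(c - 2)*(c + 3)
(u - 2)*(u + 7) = u^2 + 5*u - 14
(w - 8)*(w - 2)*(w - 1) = w^3 - 11*w^2 + 26*w - 16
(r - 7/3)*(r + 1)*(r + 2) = r^3 + 2*r^2/3 - 5*r - 14/3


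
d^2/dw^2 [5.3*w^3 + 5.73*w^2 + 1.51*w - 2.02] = 31.8*w + 11.46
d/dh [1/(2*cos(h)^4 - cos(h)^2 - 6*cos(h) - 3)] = 2*(2*cos(h) + cos(3*h) - 3)*sin(h)/(-2*cos(h)^4 + cos(h)^2 + 6*cos(h) + 3)^2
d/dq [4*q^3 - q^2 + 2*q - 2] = 12*q^2 - 2*q + 2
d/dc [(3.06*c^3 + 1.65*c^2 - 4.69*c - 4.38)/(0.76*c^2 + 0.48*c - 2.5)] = (2.3256*c^4 + 2.9376*c^3 - 18.5936*c^2 - 1.5924*c + 13.8274)/(0.5776*c^4 + 0.7296*c^3 - 3.5696*c^2 - 2.4*c + 6.25)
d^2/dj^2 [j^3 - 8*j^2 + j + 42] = 6*j - 16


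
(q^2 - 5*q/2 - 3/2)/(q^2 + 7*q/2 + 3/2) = (q - 3)/(q + 3)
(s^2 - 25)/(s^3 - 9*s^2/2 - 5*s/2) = 2*(s + 5)/(s*(2*s + 1))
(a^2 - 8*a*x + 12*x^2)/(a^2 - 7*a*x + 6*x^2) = (-a + 2*x)/(-a + x)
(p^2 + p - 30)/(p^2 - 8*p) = (p^2 + p - 30)/(p*(p - 8))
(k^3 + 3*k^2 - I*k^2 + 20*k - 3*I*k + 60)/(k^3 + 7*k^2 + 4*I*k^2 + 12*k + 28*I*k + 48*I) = (k - 5*I)/(k + 4)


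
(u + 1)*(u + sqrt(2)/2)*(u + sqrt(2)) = u^3 + u^2 + 3*sqrt(2)*u^2/2 + u + 3*sqrt(2)*u/2 + 1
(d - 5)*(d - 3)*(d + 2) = d^3 - 6*d^2 - d + 30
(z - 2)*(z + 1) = z^2 - z - 2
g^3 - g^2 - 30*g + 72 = (g - 4)*(g - 3)*(g + 6)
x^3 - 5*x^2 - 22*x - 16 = (x - 8)*(x + 1)*(x + 2)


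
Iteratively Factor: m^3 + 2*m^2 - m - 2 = (m - 1)*(m^2 + 3*m + 2) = (m - 1)*(m + 2)*(m + 1)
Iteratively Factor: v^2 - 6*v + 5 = (v - 5)*(v - 1)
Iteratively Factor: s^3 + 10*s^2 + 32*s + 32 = (s + 2)*(s^2 + 8*s + 16) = (s + 2)*(s + 4)*(s + 4)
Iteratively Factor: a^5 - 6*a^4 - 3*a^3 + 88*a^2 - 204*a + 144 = (a - 3)*(a^4 - 3*a^3 - 12*a^2 + 52*a - 48) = (a - 3)^2*(a^3 - 12*a + 16) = (a - 3)^2*(a + 4)*(a^2 - 4*a + 4) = (a - 3)^2*(a - 2)*(a + 4)*(a - 2)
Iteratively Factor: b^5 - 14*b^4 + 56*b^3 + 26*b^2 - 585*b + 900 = (b - 3)*(b^4 - 11*b^3 + 23*b^2 + 95*b - 300) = (b - 3)*(b + 3)*(b^3 - 14*b^2 + 65*b - 100) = (b - 5)*(b - 3)*(b + 3)*(b^2 - 9*b + 20) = (b - 5)^2*(b - 3)*(b + 3)*(b - 4)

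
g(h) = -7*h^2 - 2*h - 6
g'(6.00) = -86.00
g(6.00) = -270.00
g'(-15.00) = 208.00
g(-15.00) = -1551.00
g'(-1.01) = 12.14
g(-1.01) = -11.12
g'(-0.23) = 1.22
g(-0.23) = -5.91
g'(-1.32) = 16.48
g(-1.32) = -15.56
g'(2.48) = -36.72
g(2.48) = -54.01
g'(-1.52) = 19.28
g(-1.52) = -19.13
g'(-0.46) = 4.44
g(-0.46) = -6.56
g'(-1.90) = 24.60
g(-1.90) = -27.47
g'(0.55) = -9.70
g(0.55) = -9.22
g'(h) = -14*h - 2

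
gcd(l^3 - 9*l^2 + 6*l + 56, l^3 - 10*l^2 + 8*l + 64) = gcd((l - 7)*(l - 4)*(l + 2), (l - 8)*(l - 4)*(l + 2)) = l^2 - 2*l - 8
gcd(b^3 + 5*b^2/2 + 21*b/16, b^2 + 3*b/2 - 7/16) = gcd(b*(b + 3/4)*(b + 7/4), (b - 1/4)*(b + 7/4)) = b + 7/4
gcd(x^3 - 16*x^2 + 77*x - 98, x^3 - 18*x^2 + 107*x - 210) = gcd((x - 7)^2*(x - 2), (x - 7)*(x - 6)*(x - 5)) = x - 7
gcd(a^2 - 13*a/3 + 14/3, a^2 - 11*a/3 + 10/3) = a - 2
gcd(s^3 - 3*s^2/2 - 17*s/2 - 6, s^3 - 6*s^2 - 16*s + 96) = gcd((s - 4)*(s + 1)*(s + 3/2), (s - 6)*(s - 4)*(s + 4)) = s - 4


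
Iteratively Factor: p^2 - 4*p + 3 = (p - 1)*(p - 3)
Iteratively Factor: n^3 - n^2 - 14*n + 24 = (n - 3)*(n^2 + 2*n - 8) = (n - 3)*(n + 4)*(n - 2)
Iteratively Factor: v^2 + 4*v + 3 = (v + 3)*(v + 1)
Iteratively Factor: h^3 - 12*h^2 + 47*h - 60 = (h - 4)*(h^2 - 8*h + 15) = (h - 5)*(h - 4)*(h - 3)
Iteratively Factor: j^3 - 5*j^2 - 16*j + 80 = (j + 4)*(j^2 - 9*j + 20) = (j - 5)*(j + 4)*(j - 4)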